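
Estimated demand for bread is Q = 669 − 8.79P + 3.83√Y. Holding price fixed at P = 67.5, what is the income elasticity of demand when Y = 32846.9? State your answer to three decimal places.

0.451

At P = 67.5, Y = 32846.9: Q = 769.813.
Holding P constant, ∂Q/∂Y = 3.83/(2√Y) = 0.0105663.
η_Y = (∂Q/∂Y)·(Y/Q) = 0.0105663 × (32846.9/769.813) = 0.451.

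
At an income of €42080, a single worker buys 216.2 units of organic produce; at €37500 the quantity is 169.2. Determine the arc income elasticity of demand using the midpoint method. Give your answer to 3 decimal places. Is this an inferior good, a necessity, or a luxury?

ΔQ = 169.2 − 216.2 = -47; midpoint Q̄ = (216.2 + 169.2)/2 = 192.7.
ΔI = 37500 − 42080 = -4580; midpoint Ī = (42080 + 37500)/2 = 39790.
η = (ΔQ/Q̄) ÷ (ΔI/Ī) = (-47/192.7) ÷ (-4580/39790) = 2.119.
η > 1 ⇒ luxury.

2.119 (luxury)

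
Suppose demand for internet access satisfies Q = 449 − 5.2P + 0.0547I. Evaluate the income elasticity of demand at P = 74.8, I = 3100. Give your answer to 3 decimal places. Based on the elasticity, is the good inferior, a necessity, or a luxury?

0.739 (necessity)

At P = 74.8, I = 3100: Q = 229.610.
Holding P constant, ∂Q/∂I = 0.0547.
η_I = (∂Q/∂I)·(I/Q) = 0.0547 × (3100/229.610) = 0.739.
Since 0 < η < 1, this is a necessity.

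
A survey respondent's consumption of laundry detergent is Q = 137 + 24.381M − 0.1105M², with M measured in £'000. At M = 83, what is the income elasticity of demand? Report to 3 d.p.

At M = 83: Q = 1399.3885.
dQ/dM = 24.381 − 0.221M = 6.03800.
η = (dQ/dM)·(M/Q) = 6.03800 × (83/1399.3885) = 0.358.

0.358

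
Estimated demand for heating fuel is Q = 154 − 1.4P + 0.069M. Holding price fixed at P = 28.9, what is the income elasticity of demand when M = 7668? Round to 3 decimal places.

At P = 28.9, M = 7668: Q = 642.632.
Holding P constant, ∂Q/∂M = 0.069.
η_M = (∂Q/∂M)·(M/Q) = 0.069 × (7668/642.632) = 0.823.

0.823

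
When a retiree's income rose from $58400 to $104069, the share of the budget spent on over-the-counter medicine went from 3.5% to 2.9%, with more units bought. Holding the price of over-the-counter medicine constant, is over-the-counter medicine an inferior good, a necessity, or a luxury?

Quantity rises but the budget share falls as income rises, so 0 < η < 1.

necessity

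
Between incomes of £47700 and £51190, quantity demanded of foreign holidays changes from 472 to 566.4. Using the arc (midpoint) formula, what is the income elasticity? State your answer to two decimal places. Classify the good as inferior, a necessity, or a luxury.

2.58 (luxury)

ΔQ = 566.4 − 472 = 94.4; midpoint Q̄ = (472 + 566.4)/2 = 519.2.
ΔI = 51190 − 47700 = 3490; midpoint Ī = (47700 + 51190)/2 = 49445.
η = (ΔQ/Q̄) ÷ (ΔI/Ī) = (94.4/519.2) ÷ (3490/49445) = 2.58.
η > 1 ⇒ luxury.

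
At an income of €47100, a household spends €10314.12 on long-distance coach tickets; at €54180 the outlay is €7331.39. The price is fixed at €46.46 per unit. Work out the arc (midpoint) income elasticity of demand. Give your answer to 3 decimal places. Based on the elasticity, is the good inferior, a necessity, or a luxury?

-2.418 (inferior good)

With a constant price, Q₁ = 10314.12/46.46 = 222.000 and Q₂ = 7331.39/46.46 = 157.800 (equivalently, work directly with expenditure since P cancels).
Midpoint %ΔQ = (7331.39 − 10314.12)/8822.76 = -0.33807; midpoint %ΔI = (54180 − 47100)/50640 = 0.13981.
η = -0.33807 / 0.13981 = -2.418.
η < 0 ⇒ inferior good.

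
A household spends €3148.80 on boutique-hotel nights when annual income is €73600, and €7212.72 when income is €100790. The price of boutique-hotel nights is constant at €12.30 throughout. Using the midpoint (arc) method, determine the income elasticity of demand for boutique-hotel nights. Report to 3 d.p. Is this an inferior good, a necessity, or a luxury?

2.516 (luxury)

With a constant price, Q₁ = 3148.80/12.30 = 256.000 and Q₂ = 7212.72/12.30 = 586.400 (equivalently, work directly with expenditure since P cancels).
Midpoint %ΔQ = (7212.72 − 3148.80)/5180.76 = 0.78443; midpoint %ΔI = (100790 − 73600)/87195 = 0.31183.
η = 0.78443 / 0.31183 = 2.516.
η > 1 ⇒ luxury.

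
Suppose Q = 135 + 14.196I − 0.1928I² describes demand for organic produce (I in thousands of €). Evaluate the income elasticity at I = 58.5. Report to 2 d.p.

At I = 58.5: Q = 305.6562.
dQ/dI = 14.196 − 0.3856I = -8.36160.
η = (dQ/dI)·(I/Q) = -8.36160 × (58.5/305.6562) = -1.60.

-1.60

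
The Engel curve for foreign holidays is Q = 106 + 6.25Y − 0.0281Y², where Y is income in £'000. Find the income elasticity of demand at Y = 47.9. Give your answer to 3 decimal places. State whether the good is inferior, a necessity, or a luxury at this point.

0.500 (necessity)

At Y = 47.9: Q = 340.9021.
dQ/dY = 6.25 − 0.0562Y = 3.55802.
η = (dQ/dY)·(Y/Q) = 3.55802 × (47.9/340.9021) = 0.500.
0 < η < 1 ⇒ necessity.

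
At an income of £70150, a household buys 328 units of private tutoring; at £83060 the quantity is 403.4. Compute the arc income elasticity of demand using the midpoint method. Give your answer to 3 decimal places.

ΔQ = 403.4 − 328 = 75.4; midpoint Q̄ = (328 + 403.4)/2 = 365.7.
ΔI = 83060 − 70150 = 12910; midpoint Ī = (70150 + 83060)/2 = 76605.
η = (ΔQ/Q̄) ÷ (ΔI/Ī) = (75.4/365.7) ÷ (12910/76605) = 1.223.

1.223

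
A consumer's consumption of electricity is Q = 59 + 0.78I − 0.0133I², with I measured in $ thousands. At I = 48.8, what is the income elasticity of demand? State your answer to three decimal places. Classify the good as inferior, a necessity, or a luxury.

At I = 48.8: Q = 65.3908.
dQ/dI = 0.78 − 0.0266I = -0.51808.
η = (dQ/dI)·(I/Q) = -0.51808 × (48.8/65.3908) = -0.387.
η < 0 ⇒ inferior good.

-0.387 (inferior good)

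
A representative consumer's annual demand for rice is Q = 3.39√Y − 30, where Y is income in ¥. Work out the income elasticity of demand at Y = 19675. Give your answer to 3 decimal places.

0.534

At Y = 19675: Q = 445.507.
dQ/dY = 3.39/(2√Y) = 0.012084 at this income.
η = (dQ/dY)·(Y/Q) = 0.012084 × (19675/445.507) = 0.534.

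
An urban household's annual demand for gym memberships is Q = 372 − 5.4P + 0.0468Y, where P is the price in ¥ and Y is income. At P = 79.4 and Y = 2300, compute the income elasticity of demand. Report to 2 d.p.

At P = 79.4, Y = 2300: Q = 50.880.
Holding P constant, ∂Q/∂Y = 0.0468.
η_Y = (∂Q/∂Y)·(Y/Q) = 0.0468 × (2300/50.880) = 2.12.

2.12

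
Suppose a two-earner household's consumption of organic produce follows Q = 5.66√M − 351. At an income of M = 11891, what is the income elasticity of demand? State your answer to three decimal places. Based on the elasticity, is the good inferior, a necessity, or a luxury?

At M = 11891: Q = 266.200.
dQ/dM = 5.66/(2√M) = 0.0259524 at this income.
η = (dQ/dM)·(M/Q) = 0.0259524 × (11891/266.200) = 1.159.
Since η > 1, the good is a luxury.

1.159 (luxury)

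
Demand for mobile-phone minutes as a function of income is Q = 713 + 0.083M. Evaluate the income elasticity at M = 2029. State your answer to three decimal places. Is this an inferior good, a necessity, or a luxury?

0.191 (necessity)

At M = 2029: Q = 881.407.
dQ/dM = 0.083.
η = (dQ/dM)·(M/Q) = 0.083 × (2029/881.407) = 0.191.
Since 0 < η < 1, the good is a necessity.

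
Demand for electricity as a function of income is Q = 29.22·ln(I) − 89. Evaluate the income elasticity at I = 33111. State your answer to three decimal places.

0.136

At I = 33111: Q = 215.111.
dQ/dI = 29.22/I = 0.000882486 at this income.
η = (dQ/dI)·(I/Q) = 0.000882486 × (33111/215.111) = 0.136.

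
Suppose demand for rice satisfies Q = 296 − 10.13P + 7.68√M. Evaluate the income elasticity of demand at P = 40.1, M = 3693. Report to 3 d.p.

At P = 40.1, M = 3693: Q = 356.501.
Holding P constant, ∂Q/∂M = 7.68/(2√M) = 0.063189.
η_M = (∂Q/∂M)·(M/Q) = 0.063189 × (3693/356.501) = 0.655.

0.655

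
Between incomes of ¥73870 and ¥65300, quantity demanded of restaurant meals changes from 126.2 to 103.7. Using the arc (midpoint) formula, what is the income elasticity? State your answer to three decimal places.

1.589

ΔQ = 103.7 − 126.2 = -22.5; midpoint Q̄ = (126.2 + 103.7)/2 = 114.95.
ΔI = 65300 − 73870 = -8570; midpoint Ī = (73870 + 65300)/2 = 69585.
η = (ΔQ/Q̄) ÷ (ΔI/Ī) = (-22.5/114.95) ÷ (-8570/69585) = 1.589.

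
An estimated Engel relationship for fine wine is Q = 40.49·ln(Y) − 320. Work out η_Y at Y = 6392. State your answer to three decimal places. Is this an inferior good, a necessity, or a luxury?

At Y = 6392: Q = 34.806.
dQ/dY = 40.49/Y = 0.00633448 at this income.
η = (dQ/dY)·(Y/Q) = 0.00633448 × (6392/34.806) = 1.163.
Since η > 1, the good is a luxury.

1.163 (luxury)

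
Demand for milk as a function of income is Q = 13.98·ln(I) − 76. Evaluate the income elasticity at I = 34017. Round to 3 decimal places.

0.200

At I = 34017: Q = 69.876.
dQ/dI = 13.98/I = 0.000410971 at this income.
η = (dQ/dI)·(I/Q) = 0.000410971 × (34017/69.876) = 0.200.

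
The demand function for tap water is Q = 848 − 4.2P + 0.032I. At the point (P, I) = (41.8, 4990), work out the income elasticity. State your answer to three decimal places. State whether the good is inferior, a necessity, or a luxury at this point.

At P = 41.8, I = 4990: Q = 832.120.
Holding P constant, ∂Q/∂I = 0.032.
η_I = (∂Q/∂I)·(I/Q) = 0.032 × (4990/832.120) = 0.192.
Since 0 < η < 1, this is a necessity.

0.192 (necessity)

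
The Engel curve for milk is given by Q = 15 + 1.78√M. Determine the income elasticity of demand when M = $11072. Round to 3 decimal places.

At M = 11072: Q = 202.298.
dQ/dM = 1.78/(2√M) = 0.00845818 at this income.
η = (dQ/dM)·(M/Q) = 0.00845818 × (11072/202.298) = 0.463.

0.463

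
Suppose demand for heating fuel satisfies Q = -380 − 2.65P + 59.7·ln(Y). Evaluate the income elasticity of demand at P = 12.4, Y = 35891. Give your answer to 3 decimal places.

At P = 12.4, Y = 35891: Q = 213.288.
Holding P constant, ∂Q/∂Y = 59.7/Y = 0.00166337.
η_Y = (∂Q/∂Y)·(Y/Q) = 0.00166337 × (35891/213.288) = 0.280.

0.280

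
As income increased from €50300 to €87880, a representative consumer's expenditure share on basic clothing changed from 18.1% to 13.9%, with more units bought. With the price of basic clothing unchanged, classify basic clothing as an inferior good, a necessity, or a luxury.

necessity

Quantity rises but the budget share falls as income rises, so 0 < η < 1.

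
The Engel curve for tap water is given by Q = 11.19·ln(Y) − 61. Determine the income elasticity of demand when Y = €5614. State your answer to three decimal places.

0.314

At Y = 5614: Q = 35.603.
dQ/dY = 11.19/Y = 0.00199323 at this income.
η = (dQ/dY)·(Y/Q) = 0.00199323 × (5614/35.603) = 0.314.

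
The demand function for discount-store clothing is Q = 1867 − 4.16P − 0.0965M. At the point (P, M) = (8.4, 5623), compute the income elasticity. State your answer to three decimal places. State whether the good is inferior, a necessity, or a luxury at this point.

At P = 8.4, M = 5623: Q = 1289.437.
Holding P constant, ∂Q/∂M = −0.0965.
η_M = (∂Q/∂M)·(M/Q) = -0.0965 × (5623/1289.437) = -0.421.
Since η < 0, this is an inferior good.

-0.421 (inferior good)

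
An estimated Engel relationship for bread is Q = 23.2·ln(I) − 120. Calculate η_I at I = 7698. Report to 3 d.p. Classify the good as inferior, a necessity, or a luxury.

At I = 7698: Q = 87.610.
dQ/dI = 23.2/I = 0.00301377 at this income.
η = (dQ/dI)·(I/Q) = 0.00301377 × (7698/87.610) = 0.265.
Since 0 < η < 1, the good is a necessity.

0.265 (necessity)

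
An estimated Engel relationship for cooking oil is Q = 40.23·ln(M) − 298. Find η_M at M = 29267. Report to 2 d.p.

At M = 29267: Q = 115.734.
dQ/dM = 40.23/M = 0.00137459 at this income.
η = (dQ/dM)·(M/Q) = 0.00137459 × (29267/115.734) = 0.35.

0.35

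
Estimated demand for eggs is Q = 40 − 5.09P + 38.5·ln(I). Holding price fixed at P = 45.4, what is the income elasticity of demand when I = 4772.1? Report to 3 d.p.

At P = 45.4, I = 4772.1: Q = 135.030.
Holding P constant, ∂Q/∂I = 38.5/I = 0.00806773.
η_I = (∂Q/∂I)·(I/Q) = 0.00806773 × (4772.1/135.030) = 0.285.

0.285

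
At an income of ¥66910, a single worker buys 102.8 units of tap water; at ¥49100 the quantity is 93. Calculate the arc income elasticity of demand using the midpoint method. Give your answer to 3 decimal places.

0.326

ΔQ = 93 − 102.8 = -9.8; midpoint Q̄ = (102.8 + 93)/2 = 97.9.
ΔI = 49100 − 66910 = -17810; midpoint Ī = (66910 + 49100)/2 = 58005.
η = (ΔQ/Q̄) ÷ (ΔI/Ī) = (-9.8/97.9) ÷ (-17810/58005) = 0.326.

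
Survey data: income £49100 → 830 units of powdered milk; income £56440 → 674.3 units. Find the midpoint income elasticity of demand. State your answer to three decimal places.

-1.488

ΔQ = 674.3 − 830 = -155.7; midpoint Q̄ = (830 + 674.3)/2 = 752.15.
ΔI = 56440 − 49100 = 7340; midpoint Ī = (49100 + 56440)/2 = 52770.
η = (ΔQ/Q̄) ÷ (ΔI/Ī) = (-155.7/752.15) ÷ (7340/52770) = -1.488.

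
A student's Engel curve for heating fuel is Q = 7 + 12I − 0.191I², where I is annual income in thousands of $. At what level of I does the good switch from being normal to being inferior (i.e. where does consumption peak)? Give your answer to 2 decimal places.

dQ/dI = 12 − 0.382I.
The good is inferior where dQ/dI < 0. Setting dQ/dI = 0 gives I = 12 / 0.382 = 31.41.

31.41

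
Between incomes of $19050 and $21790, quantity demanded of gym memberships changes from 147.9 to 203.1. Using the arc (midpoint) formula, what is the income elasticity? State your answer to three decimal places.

2.344

ΔQ = 203.1 − 147.9 = 55.2; midpoint Q̄ = (147.9 + 203.1)/2 = 175.5.
ΔI = 21790 − 19050 = 2740; midpoint Ī = (19050 + 21790)/2 = 20420.
η = (ΔQ/Q̄) ÷ (ΔI/Ī) = (55.2/175.5) ÷ (2740/20420) = 2.344.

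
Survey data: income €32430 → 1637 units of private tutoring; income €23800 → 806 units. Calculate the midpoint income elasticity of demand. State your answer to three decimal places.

ΔQ = 806 − 1637 = -831; midpoint Q̄ = (1637 + 806)/2 = 1221.5.
ΔI = 23800 − 32430 = -8630; midpoint Ī = (32430 + 23800)/2 = 28115.
η = (ΔQ/Q̄) ÷ (ΔI/Ī) = (-831/1221.5) ÷ (-8630/28115) = 2.216.

2.216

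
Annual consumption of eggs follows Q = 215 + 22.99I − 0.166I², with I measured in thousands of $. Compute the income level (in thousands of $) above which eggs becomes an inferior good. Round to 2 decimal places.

dQ/dI = 22.99 − 0.332I.
The good is inferior where dQ/dI < 0. Setting dQ/dI = 0 gives I = 22.99 / 0.332 = 69.25.

69.25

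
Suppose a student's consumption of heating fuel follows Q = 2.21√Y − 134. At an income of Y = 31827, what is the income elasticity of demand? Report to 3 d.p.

0.757

At Y = 31827: Q = 260.267.
dQ/dY = 2.21/(2√Y) = 0.0061939 at this income.
η = (dQ/dY)·(Y/Q) = 0.0061939 × (31827/260.267) = 0.757.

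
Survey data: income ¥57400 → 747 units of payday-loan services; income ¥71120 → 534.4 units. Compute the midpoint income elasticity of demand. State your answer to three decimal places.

-1.554

ΔQ = 534.4 − 747 = -212.6; midpoint Q̄ = (747 + 534.4)/2 = 640.7.
ΔI = 71120 − 57400 = 13720; midpoint Ī = (57400 + 71120)/2 = 64260.
η = (ΔQ/Q̄) ÷ (ΔI/Ī) = (-212.6/640.7) ÷ (13720/64260) = -1.554.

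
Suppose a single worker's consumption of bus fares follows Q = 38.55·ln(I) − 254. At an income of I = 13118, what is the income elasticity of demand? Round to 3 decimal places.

At I = 13118: Q = 111.521.
dQ/dI = 38.55/I = 0.00293871 at this income.
η = (dQ/dI)·(I/Q) = 0.00293871 × (13118/111.521) = 0.346.

0.346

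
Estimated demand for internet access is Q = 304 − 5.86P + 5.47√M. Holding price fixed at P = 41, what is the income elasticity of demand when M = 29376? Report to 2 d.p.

0.47

At P = 41, M = 29376: Q = 1001.267.
Holding P constant, ∂Q/∂M = 5.47/(2√M) = 0.0159574.
η_M = (∂Q/∂M)·(M/Q) = 0.0159574 × (29376/1001.267) = 0.47.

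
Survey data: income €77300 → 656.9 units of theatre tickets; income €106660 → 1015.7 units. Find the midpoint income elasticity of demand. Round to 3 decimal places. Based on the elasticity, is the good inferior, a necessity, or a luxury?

1.344 (luxury)

ΔQ = 1015.7 − 656.9 = 358.8; midpoint Q̄ = (656.9 + 1015.7)/2 = 836.3.
ΔI = 106660 − 77300 = 29360; midpoint Ī = (77300 + 106660)/2 = 91980.
η = (ΔQ/Q̄) ÷ (ΔI/Ī) = (358.8/836.3) ÷ (29360/91980) = 1.344.
η > 1 ⇒ luxury.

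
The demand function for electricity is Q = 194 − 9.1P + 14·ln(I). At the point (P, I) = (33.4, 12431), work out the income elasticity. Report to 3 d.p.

0.635

At P = 33.4, I = 12431: Q = 22.051.
Holding P constant, ∂Q/∂I = 14/I = 0.00112622.
η_I = (∂Q/∂I)·(I/Q) = 0.00112622 × (12431/22.051) = 0.635.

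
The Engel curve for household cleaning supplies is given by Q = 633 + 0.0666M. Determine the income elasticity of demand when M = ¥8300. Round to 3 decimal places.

At M = 8300: Q = 1185.780.
dQ/dM = 0.0666.
η = (dQ/dM)·(M/Q) = 0.0666 × (8300/1185.780) = 0.466.

0.466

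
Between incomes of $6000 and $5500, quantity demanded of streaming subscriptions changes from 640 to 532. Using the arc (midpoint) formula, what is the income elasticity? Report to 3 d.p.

2.119

ΔQ = 532 − 640 = -108; midpoint Q̄ = (640 + 532)/2 = 586.
ΔI = 5500 − 6000 = -500; midpoint Ī = (6000 + 5500)/2 = 5750.
η = (ΔQ/Q̄) ÷ (ΔI/Ī) = (-108/586) ÷ (-500/5750) = 2.119.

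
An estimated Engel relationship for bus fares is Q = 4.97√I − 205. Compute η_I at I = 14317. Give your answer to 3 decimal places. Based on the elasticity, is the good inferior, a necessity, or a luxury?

At I = 14317: Q = 389.679.
dQ/dI = 4.97/(2√I) = 0.0207683 at this income.
η = (dQ/dI)·(I/Q) = 0.0207683 × (14317/389.679) = 0.763.
Since 0 < η < 1, the good is a necessity.

0.763 (necessity)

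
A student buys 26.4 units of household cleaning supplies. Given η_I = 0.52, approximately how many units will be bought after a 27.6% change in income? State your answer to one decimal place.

%ΔQ ≈ η × %ΔI = 0.52 × 27.6% = 14.352%.
New Q ≈ 26.4 × (1 + 0.14352) = 30.2.

30.2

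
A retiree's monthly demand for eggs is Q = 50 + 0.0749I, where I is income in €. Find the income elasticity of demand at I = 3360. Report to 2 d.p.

At I = 3360: Q = 301.664.
dQ/dI = 0.0749.
η = (dQ/dI)·(I/Q) = 0.0749 × (3360/301.664) = 0.83.

0.83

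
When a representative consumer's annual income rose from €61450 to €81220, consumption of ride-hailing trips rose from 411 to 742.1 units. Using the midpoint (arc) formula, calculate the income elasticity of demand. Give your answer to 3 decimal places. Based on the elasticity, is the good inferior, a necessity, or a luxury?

2.072 (luxury)

ΔQ = 742.1 − 411 = 331.1; midpoint Q̄ = (411 + 742.1)/2 = 576.55.
ΔI = 81220 − 61450 = 19770; midpoint Ī = (61450 + 81220)/2 = 71335.
η = (ΔQ/Q̄) ÷ (ΔI/Ī) = (331.1/576.55) ÷ (19770/71335) = 2.072.
η > 1 ⇒ luxury.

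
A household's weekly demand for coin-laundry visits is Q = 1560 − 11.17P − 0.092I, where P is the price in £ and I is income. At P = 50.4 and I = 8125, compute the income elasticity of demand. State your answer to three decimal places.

At P = 50.4, I = 8125: Q = 249.532.
Holding P constant, ∂Q/∂I = −0.092.
η_I = (∂Q/∂I)·(I/Q) = -0.092 × (8125/249.532) = -2.996.

-2.996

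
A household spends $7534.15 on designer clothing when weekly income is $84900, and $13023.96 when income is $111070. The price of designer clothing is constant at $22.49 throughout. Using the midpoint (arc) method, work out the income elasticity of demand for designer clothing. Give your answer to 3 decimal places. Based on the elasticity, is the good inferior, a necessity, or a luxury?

With a constant price, Q₁ = 7534.15/22.49 = 335.000 and Q₂ = 13023.96/22.49 = 579.100 (equivalently, work directly with expenditure since P cancels).
Midpoint %ΔQ = (13023.96 − 7534.15)/10279.06 = 0.53408; midpoint %ΔI = (111070 − 84900)/97985 = 0.26708.
η = 0.53408 / 0.26708 = 2.000.
η > 1 ⇒ luxury.

2.000 (luxury)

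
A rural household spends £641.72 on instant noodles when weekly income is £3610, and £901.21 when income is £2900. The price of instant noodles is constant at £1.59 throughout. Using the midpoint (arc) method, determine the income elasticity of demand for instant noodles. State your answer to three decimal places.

With a constant price, Q₁ = 641.72/1.59 = 403.597 and Q₂ = 901.21/1.59 = 566.799 (equivalently, work directly with expenditure since P cancels).
Midpoint %ΔQ = (901.21 − 641.72)/771.47 = 0.33636; midpoint %ΔI = (2900 − 3610)/3255 = -0.21813.
η = 0.33636 / -0.21813 = -1.542.

-1.542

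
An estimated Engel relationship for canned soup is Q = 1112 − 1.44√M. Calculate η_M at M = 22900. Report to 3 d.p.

At M = 22900: Q = 894.088.
dQ/dM = -1.44/(2√M) = -0.00475789 at this income.
η = (dQ/dM)·(M/Q) = -0.00475789 × (22900/894.088) = -0.122.

-0.122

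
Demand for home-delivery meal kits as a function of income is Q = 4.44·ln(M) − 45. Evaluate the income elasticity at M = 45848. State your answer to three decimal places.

At M = 45848: Q = 2.655.
dQ/dM = 4.44/M = 0.0000968417 at this income.
η = (dQ/dM)·(M/Q) = 0.0000968417 × (45848/2.655) = 1.672.

1.672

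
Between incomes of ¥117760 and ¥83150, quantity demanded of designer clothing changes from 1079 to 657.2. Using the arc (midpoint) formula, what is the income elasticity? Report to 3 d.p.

1.410

ΔQ = 657.2 − 1079 = -421.8; midpoint Q̄ = (1079 + 657.2)/2 = 868.1.
ΔI = 83150 − 117760 = -34610; midpoint Ī = (117760 + 83150)/2 = 100455.
η = (ΔQ/Q̄) ÷ (ΔI/Ī) = (-421.8/868.1) ÷ (-34610/100455) = 1.410.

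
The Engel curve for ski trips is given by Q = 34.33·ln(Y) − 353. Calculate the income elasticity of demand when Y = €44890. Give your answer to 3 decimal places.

2.329

At Y = 44890: Q = 14.742.
dQ/dY = 34.33/Y = 0.000764758 at this income.
η = (dQ/dY)·(Y/Q) = 0.000764758 × (44890/14.742) = 2.329.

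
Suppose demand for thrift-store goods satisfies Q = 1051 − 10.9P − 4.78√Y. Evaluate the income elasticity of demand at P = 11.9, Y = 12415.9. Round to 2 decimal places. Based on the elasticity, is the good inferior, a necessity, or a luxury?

-0.69 (inferior good)

At P = 11.9, Y = 12415.9: Q = 388.671.
Holding P constant, ∂Q/∂Y = -4.78/(2√Y) = -0.0214491.
η_Y = (∂Q/∂Y)·(Y/Q) = -0.0214491 × (12415.9/388.671) = -0.69.
Since η < 0, this is an inferior good.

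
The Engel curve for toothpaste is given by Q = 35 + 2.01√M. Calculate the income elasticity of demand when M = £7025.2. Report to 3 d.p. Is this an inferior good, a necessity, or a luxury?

At M = 7025.2: Q = 203.471.
dQ/dM = 2.01/(2√M) = 0.0119905 at this income.
η = (dQ/dM)·(M/Q) = 0.0119905 × (7025.2/203.471) = 0.414.
Since 0 < η < 1, the good is a necessity.

0.414 (necessity)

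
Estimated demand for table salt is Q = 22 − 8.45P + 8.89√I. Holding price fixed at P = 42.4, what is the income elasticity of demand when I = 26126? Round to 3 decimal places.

At P = 42.4, I = 26126: Q = 1100.659.
Holding P constant, ∂Q/∂I = 8.89/(2√I) = 0.0275002.
η_I = (∂Q/∂I)·(I/Q) = 0.0275002 × (26126/1100.659) = 0.653.

0.653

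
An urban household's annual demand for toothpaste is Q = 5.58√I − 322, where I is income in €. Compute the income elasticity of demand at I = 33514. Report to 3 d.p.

0.730

At I = 33514: Q = 699.521.
dQ/dI = 5.58/(2√I) = 0.0152402 at this income.
η = (dQ/dI)·(I/Q) = 0.0152402 × (33514/699.521) = 0.730.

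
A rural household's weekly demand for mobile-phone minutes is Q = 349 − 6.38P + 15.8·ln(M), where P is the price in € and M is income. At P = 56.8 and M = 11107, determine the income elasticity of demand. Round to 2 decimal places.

0.12

At P = 56.8, M = 11107: Q = 133.798.
Holding P constant, ∂Q/∂M = 15.8/M = 0.00142253.
η_M = (∂Q/∂M)·(M/Q) = 0.00142253 × (11107/133.798) = 0.12.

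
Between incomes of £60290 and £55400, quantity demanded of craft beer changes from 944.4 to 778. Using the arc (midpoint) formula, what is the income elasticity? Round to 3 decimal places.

2.286

ΔQ = 778 − 944.4 = -166.4; midpoint Q̄ = (944.4 + 778)/2 = 861.2.
ΔI = 55400 − 60290 = -4890; midpoint Ī = (60290 + 55400)/2 = 57845.
η = (ΔQ/Q̄) ÷ (ΔI/Ī) = (-166.4/861.2) ÷ (-4890/57845) = 2.286.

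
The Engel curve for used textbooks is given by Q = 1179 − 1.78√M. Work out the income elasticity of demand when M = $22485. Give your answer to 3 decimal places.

-0.146

At M = 22485: Q = 912.089.
dQ/dM = -1.78/(2√M) = -0.00593531 at this income.
η = (dQ/dM)·(M/Q) = -0.00593531 × (22485/912.089) = -0.146.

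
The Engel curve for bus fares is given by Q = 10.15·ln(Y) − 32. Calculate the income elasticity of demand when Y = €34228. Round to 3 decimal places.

At Y = 34228: Q = 73.974.
dQ/dY = 10.15/Y = 0.000296541 at this income.
η = (dQ/dY)·(Y/Q) = 0.000296541 × (34228/73.974) = 0.137.

0.137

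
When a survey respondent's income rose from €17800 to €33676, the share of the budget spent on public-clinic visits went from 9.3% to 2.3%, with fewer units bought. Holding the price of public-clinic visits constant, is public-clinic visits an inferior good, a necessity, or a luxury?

Quantity demanded falls as income rises, so η < 0.

inferior good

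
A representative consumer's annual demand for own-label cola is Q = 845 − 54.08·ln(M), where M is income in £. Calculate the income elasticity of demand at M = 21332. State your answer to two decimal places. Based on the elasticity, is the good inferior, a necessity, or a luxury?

-0.18 (inferior good)

At M = 21332: Q = 305.933.
dQ/dM = -54.08/M = -0.00253516 at this income.
η = (dQ/dM)·(M/Q) = -0.00253516 × (21332/305.933) = -0.18.
Since η < 0, the good is an inferior good.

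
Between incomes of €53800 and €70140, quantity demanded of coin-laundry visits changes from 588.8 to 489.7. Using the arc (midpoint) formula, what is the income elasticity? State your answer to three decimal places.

-0.697

ΔQ = 489.7 − 588.8 = -99.1; midpoint Q̄ = (588.8 + 489.7)/2 = 539.25.
ΔI = 70140 − 53800 = 16340; midpoint Ī = (53800 + 70140)/2 = 61970.
η = (ΔQ/Q̄) ÷ (ΔI/Ī) = (-99.1/539.25) ÷ (16340/61970) = -0.697.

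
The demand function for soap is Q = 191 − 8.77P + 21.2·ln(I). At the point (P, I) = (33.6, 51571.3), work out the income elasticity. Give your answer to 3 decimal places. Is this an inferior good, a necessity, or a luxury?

At P = 33.6, I = 51571.3: Q = 126.363.
Holding P constant, ∂Q/∂I = 21.2/I = 0.000411081.
η_I = (∂Q/∂I)·(I/Q) = 0.000411081 × (51571.3/126.363) = 0.168.
Since 0 < η < 1, this is a necessity.

0.168 (necessity)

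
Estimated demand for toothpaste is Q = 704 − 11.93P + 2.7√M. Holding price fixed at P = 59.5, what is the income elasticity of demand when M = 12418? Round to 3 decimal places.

At P = 59.5, M = 12418: Q = 295.042.
Holding P constant, ∂Q/∂M = 2.7/(2√M) = 0.0121146.
η_M = (∂Q/∂M)·(M/Q) = 0.0121146 × (12418/295.042) = 0.510.

0.510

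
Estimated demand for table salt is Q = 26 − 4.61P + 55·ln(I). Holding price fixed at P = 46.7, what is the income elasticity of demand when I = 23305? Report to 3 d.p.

At P = 46.7, I = 23305: Q = 363.816.
Holding P constant, ∂Q/∂I = 55/I = 0.00236001.
η_I = (∂Q/∂I)·(I/Q) = 0.00236001 × (23305/363.816) = 0.151.

0.151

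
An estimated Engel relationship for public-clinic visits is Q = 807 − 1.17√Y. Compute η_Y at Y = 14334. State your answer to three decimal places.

-0.105

At Y = 14334: Q = 666.922.
dQ/dY = -1.17/(2√Y) = -0.00488621 at this income.
η = (dQ/dY)·(Y/Q) = -0.00488621 × (14334/666.922) = -0.105.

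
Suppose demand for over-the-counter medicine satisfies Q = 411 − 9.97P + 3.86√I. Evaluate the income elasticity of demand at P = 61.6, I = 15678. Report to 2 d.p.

At P = 61.6, I = 15678: Q = 280.166.
Holding P constant, ∂Q/∂I = 3.86/(2√I) = 0.0154139.
η_I = (∂Q/∂I)·(I/Q) = 0.0154139 × (15678/280.166) = 0.86.

0.86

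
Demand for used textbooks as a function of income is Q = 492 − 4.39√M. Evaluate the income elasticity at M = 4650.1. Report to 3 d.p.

At M = 4650.1: Q = 192.639.
dQ/dM = -4.39/(2√M) = -0.0321887 at this income.
η = (dQ/dM)·(M/Q) = -0.0321887 × (4650.1/192.639) = -0.777.

-0.777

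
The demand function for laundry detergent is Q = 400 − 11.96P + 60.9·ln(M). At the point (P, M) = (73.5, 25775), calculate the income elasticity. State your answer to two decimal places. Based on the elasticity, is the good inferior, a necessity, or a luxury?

0.44 (necessity)

At P = 73.5, M = 25775: Q = 139.511.
Holding P constant, ∂Q/∂M = 60.9/M = 0.00236275.
η_M = (∂Q/∂M)·(M/Q) = 0.00236275 × (25775/139.511) = 0.44.
Since 0 < η < 1, this is a necessity.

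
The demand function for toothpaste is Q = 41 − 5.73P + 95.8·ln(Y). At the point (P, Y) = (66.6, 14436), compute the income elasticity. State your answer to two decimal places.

At P = 66.6, Y = 14436: Q = 576.905.
Holding P constant, ∂Q/∂Y = 95.8/Y = 0.00663619.
η_Y = (∂Q/∂Y)·(Y/Q) = 0.00663619 × (14436/576.905) = 0.17.

0.17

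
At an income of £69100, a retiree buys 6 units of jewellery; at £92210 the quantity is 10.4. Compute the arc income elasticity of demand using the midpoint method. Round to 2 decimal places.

ΔQ = 10.4 − 6 = 4.4; midpoint Q̄ = (6 + 10.4)/2 = 8.2.
ΔI = 92210 − 69100 = 23110; midpoint Ī = (69100 + 92210)/2 = 80655.
η = (ΔQ/Q̄) ÷ (ΔI/Ī) = (4.4/8.2) ÷ (23110/80655) = 1.87.

1.87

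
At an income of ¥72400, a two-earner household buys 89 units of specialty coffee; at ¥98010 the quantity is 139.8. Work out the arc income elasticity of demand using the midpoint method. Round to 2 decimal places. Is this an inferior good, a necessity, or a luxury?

1.48 (luxury)

ΔQ = 139.8 − 89 = 50.8; midpoint Q̄ = (89 + 139.8)/2 = 114.4.
ΔI = 98010 − 72400 = 25610; midpoint Ī = (72400 + 98010)/2 = 85205.
η = (ΔQ/Q̄) ÷ (ΔI/Ī) = (50.8/114.4) ÷ (25610/85205) = 1.48.
η > 1 ⇒ luxury.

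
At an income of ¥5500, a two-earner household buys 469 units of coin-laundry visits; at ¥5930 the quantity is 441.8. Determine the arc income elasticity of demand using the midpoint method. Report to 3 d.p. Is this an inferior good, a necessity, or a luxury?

-0.794 (inferior good)

ΔQ = 441.8 − 469 = -27.2; midpoint Q̄ = (469 + 441.8)/2 = 455.4.
ΔI = 5930 − 5500 = 430; midpoint Ī = (5500 + 5930)/2 = 5715.
η = (ΔQ/Q̄) ÷ (ΔI/Ī) = (-27.2/455.4) ÷ (430/5715) = -0.794.
η < 0 ⇒ inferior good.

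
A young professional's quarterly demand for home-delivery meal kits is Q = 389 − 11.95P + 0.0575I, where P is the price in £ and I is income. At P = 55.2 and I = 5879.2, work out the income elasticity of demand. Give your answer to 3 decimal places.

5.015

At P = 55.2, I = 5879.2: Q = 67.414.
Holding P constant, ∂Q/∂I = 0.0575.
η_I = (∂Q/∂I)·(I/Q) = 0.0575 × (5879.2/67.414) = 5.015.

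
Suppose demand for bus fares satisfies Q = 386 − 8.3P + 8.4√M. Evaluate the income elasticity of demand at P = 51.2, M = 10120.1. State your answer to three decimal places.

0.524

At P = 51.2, M = 10120.1: Q = 806.069.
Holding P constant, ∂Q/∂M = 8.4/(2√M) = 0.04175.
η_M = (∂Q/∂M)·(M/Q) = 0.04175 × (10120.1/806.069) = 0.524.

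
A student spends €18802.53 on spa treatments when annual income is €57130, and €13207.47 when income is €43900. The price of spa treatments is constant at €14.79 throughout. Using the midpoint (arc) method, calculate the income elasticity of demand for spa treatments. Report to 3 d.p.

1.335

With a constant price, Q₁ = 18802.53/14.79 = 1271.300 and Q₂ = 13207.47/14.79 = 893.000 (equivalently, work directly with expenditure since P cancels).
Midpoint %ΔQ = (13207.47 − 18802.53)/16005.00 = -0.34958; midpoint %ΔI = (43900 − 57130)/50515 = -0.26190.
η = -0.34958 / -0.26190 = 1.335.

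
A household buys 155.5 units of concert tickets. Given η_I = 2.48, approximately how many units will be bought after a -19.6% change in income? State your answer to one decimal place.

79.9

%ΔQ ≈ η × %ΔI = 2.48 × (-19.6%) = -48.608%.
New Q ≈ 155.5 × (1 − 0.48608) = 79.9.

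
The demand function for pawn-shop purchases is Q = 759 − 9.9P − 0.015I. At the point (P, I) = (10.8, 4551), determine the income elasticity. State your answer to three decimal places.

-0.117

At P = 10.8, I = 4551: Q = 583.815.
Holding P constant, ∂Q/∂I = −0.015.
η_I = (∂Q/∂I)·(I/Q) = -0.015 × (4551/583.815) = -0.117.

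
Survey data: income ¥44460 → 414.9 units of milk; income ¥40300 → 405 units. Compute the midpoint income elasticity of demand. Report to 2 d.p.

ΔQ = 405 − 414.9 = -9.9; midpoint Q̄ = (414.9 + 405)/2 = 409.95.
ΔI = 40300 − 44460 = -4160; midpoint Ī = (44460 + 40300)/2 = 42380.
η = (ΔQ/Q̄) ÷ (ΔI/Ī) = (-9.9/409.95) ÷ (-4160/42380) = 0.25.

0.25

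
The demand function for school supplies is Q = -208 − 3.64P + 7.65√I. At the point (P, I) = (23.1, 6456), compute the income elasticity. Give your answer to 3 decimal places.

0.953

At P = 23.1, I = 6456: Q = 322.588.
Holding P constant, ∂Q/∂I = 7.65/(2√I) = 0.0476047.
η_I = (∂Q/∂I)·(I/Q) = 0.0476047 × (6456/322.588) = 0.953.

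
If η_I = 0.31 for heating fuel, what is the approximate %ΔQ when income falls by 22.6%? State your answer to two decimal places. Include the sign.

-7.01%

%ΔQ ≈ η × %ΔI = 0.31 × (-22.6%) = -7.01%.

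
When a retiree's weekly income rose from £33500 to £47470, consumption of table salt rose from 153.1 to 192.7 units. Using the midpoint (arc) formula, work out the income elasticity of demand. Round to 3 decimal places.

ΔQ = 192.7 − 153.1 = 39.6; midpoint Q̄ = (153.1 + 192.7)/2 = 172.9.
ΔI = 47470 − 33500 = 13970; midpoint Ī = (33500 + 47470)/2 = 40485.
η = (ΔQ/Q̄) ÷ (ΔI/Ī) = (39.6/172.9) ÷ (13970/40485) = 0.664.

0.664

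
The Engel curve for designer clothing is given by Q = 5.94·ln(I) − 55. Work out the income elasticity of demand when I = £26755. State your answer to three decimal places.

At I = 26755: Q = 5.555.
dQ/dI = 5.94/I = 0.000222015 at this income.
η = (dQ/dI)·(I/Q) = 0.000222015 × (26755/5.555) = 1.069.

1.069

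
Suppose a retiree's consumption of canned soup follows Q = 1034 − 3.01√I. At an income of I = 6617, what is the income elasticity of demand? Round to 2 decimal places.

At I = 6617: Q = 789.152.
dQ/dI = -3.01/(2√I) = -0.0185015 at this income.
η = (dQ/dI)·(I/Q) = -0.0185015 × (6617/789.152) = -0.16.

-0.16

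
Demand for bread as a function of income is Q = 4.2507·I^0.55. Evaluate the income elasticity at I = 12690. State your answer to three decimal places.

For Q = A·I^β the income elasticity is constant and equal to β.
Here β = 0.55, so η = 0.550.

0.550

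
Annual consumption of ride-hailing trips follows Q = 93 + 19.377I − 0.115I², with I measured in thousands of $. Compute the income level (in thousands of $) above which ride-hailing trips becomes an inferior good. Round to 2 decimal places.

dQ/dI = 19.377 − 0.23I.
The good is inferior where dQ/dI < 0. Setting dQ/dI = 0 gives I = 19.377 / 0.23 = 84.25.

84.25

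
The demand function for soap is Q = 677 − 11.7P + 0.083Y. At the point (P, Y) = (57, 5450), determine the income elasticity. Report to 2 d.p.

0.98

At P = 57, Y = 5450: Q = 462.450.
Holding P constant, ∂Q/∂Y = 0.083.
η_Y = (∂Q/∂Y)·(Y/Q) = 0.083 × (5450/462.450) = 0.98.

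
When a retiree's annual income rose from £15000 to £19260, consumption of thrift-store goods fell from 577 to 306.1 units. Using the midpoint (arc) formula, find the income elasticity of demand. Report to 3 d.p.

ΔQ = 306.1 − 577 = -270.9; midpoint Q̄ = (577 + 306.1)/2 = 441.55.
ΔI = 19260 − 15000 = 4260; midpoint Ī = (15000 + 19260)/2 = 17130.
η = (ΔQ/Q̄) ÷ (ΔI/Ī) = (-270.9/441.55) ÷ (4260/17130) = -2.467.

-2.467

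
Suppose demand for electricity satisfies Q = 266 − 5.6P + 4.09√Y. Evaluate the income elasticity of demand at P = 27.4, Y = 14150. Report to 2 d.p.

At P = 27.4, Y = 14150: Q = 599.081.
Holding P constant, ∂Q/∂Y = 4.09/(2√Y) = 0.0171916.
η_Y = (∂Q/∂Y)·(Y/Q) = 0.0171916 × (14150/599.081) = 0.41.

0.41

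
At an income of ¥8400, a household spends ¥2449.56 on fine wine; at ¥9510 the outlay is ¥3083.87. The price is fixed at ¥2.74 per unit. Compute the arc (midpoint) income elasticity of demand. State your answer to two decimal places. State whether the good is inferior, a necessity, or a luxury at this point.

With a constant price, Q₁ = 2449.56/2.74 = 894.000 and Q₂ = 3083.87/2.74 = 1125.500 (equivalently, work directly with expenditure since P cancels).
Midpoint %ΔQ = (3083.87 − 2449.56)/2766.72 = 0.22926; midpoint %ΔI = (9510 − 8400)/8955 = 0.12395.
η = 0.22926 / 0.12395 = 1.85.
η > 1 ⇒ luxury.

1.85 (luxury)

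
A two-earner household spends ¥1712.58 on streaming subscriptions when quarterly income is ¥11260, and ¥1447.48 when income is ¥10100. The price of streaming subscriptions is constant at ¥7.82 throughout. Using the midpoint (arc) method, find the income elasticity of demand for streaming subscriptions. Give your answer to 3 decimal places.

1.545

With a constant price, Q₁ = 1712.58/7.82 = 219.000 and Q₂ = 1447.48/7.82 = 185.100 (equivalently, work directly with expenditure since P cancels).
Midpoint %ΔQ = (1447.48 − 1712.58)/1580.03 = -0.16778; midpoint %ΔI = (10100 − 11260)/10680 = -0.10861.
η = -0.16778 / -0.10861 = 1.545.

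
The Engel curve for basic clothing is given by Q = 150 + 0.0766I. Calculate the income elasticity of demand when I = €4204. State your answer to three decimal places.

At I = 4204: Q = 472.026.
dQ/dI = 0.0766.
η = (dQ/dI)·(I/Q) = 0.0766 × (4204/472.026) = 0.682.

0.682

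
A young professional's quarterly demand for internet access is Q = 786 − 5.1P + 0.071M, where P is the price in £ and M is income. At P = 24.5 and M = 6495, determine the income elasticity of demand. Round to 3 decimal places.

At P = 24.5, M = 6495: Q = 1122.195.
Holding P constant, ∂Q/∂M = 0.071.
η_M = (∂Q/∂M)·(M/Q) = 0.071 × (6495/1122.195) = 0.411.

0.411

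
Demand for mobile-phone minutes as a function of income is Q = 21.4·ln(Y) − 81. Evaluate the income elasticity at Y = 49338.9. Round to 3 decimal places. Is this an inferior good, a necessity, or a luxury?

0.142 (necessity)

At Y = 49338.9: Q = 150.258.
dQ/dY = 21.4/Y = 0.000433735 at this income.
η = (dQ/dY)·(Y/Q) = 0.000433735 × (49338.9/150.258) = 0.142.
Since 0 < η < 1, the good is a necessity.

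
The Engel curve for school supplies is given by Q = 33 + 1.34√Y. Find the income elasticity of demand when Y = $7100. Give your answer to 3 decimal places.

At Y = 7100: Q = 145.910.
dQ/dY = 1.34/(2√Y) = 0.00795144 at this income.
η = (dQ/dY)·(Y/Q) = 0.00795144 × (7100/145.910) = 0.387.

0.387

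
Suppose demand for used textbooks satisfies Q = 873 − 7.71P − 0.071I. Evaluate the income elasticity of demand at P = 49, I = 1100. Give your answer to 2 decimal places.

At P = 49, I = 1100: Q = 417.110.
Holding P constant, ∂Q/∂I = −0.071.
η_I = (∂Q/∂I)·(I/Q) = -0.071 × (1100/417.110) = -0.19.

-0.19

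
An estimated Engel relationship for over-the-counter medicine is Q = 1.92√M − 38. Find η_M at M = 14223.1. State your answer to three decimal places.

At M = 14223.1: Q = 190.980.
dQ/dM = 1.92/(2√M) = 0.0080496 at this income.
η = (dQ/dM)·(M/Q) = 0.0080496 × (14223.1/190.980) = 0.599.

0.599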